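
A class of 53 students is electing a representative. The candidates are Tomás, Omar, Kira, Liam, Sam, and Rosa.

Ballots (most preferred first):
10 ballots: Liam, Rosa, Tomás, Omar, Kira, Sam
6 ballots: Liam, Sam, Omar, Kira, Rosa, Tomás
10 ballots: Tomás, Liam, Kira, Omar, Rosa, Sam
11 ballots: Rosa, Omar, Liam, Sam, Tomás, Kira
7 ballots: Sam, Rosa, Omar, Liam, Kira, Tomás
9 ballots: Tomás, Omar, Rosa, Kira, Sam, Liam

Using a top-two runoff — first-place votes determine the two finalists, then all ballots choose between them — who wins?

Liam

Round 1 first-place votes: Tomás 19, Omar 0, Kira 0, Liam 16, Sam 7, Rosa 11. Tomás and Liam advance.
Runoff: Tomás is ranked above Liam on 19 ballots, Liam above Tomás on 34.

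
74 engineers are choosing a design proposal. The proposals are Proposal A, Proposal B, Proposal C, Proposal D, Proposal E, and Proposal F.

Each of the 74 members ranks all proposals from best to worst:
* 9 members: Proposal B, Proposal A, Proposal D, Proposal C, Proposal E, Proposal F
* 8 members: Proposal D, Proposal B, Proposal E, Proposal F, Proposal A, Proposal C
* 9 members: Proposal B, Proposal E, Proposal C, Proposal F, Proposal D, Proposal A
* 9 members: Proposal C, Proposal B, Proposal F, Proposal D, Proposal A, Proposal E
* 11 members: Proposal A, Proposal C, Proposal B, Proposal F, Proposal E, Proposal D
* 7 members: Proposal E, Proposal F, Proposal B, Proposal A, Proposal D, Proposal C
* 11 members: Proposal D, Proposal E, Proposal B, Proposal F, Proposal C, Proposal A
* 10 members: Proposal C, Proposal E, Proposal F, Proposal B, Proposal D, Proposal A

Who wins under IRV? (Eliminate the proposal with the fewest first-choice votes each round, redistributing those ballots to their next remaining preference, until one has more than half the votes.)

Proposal B

Round 1: Proposal A 11, Proposal B 18, Proposal C 19, Proposal D 19, Proposal E 7, Proposal F 0. Proposal F eliminated.
Round 2: Proposal A 11, Proposal B 18, Proposal C 19, Proposal D 19, Proposal E 7. Proposal E eliminated.
Round 3: Proposal A 11, Proposal B 25, Proposal C 19, Proposal D 19. Proposal A eliminated.
Round 4: Proposal B 25, Proposal C 30, Proposal D 19. Proposal D eliminated.
Round 5: Proposal B 44, Proposal C 30. Proposal B has a majority (≥38).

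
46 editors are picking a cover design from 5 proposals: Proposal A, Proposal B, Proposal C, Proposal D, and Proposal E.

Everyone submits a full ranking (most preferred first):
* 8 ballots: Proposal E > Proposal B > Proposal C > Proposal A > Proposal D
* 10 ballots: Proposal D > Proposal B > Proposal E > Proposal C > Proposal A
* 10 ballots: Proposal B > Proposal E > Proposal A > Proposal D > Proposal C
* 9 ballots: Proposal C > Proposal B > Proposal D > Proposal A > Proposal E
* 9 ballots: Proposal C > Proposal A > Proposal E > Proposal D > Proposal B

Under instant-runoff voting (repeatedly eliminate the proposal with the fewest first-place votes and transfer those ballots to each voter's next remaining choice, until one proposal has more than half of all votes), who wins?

Proposal B

Round 1: Proposal A 0, Proposal B 10, Proposal C 18, Proposal D 10, Proposal E 8. Proposal A eliminated.
Round 2: Proposal B 10, Proposal C 18, Proposal D 10, Proposal E 8. Proposal E eliminated.
Round 3: Proposal B 18, Proposal C 18, Proposal D 10. Proposal D eliminated.
Round 4: Proposal B 28, Proposal C 18. Proposal B has a majority (≥24).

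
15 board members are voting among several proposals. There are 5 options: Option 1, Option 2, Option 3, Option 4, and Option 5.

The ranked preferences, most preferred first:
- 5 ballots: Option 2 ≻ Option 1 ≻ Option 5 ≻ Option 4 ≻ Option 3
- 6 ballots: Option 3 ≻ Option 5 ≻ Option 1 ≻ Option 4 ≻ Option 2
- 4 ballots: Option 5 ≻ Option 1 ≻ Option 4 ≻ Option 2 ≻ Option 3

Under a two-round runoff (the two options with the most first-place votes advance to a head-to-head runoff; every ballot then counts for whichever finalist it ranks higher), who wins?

Option 2

Round 1 first-place votes: Option 1 0, Option 2 5, Option 3 6, Option 4 0, Option 5 4. Option 3 and Option 2 advance.
Runoff: Option 3 is ranked above Option 2 on 6 ballots, Option 2 above Option 3 on 9.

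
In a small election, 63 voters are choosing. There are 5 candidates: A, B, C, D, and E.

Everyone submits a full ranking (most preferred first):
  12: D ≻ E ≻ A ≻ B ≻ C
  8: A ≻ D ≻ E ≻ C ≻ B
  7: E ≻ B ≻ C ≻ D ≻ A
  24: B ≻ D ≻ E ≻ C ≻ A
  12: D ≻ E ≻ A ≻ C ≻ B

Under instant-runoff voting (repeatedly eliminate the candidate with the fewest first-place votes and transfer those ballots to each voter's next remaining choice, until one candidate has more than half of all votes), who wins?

D

Round 1: A 8, B 24, C 0, D 24, E 7. C eliminated.
Round 2: A 8, B 24, D 24, E 7. E eliminated.
Round 3: A 8, B 31, D 24. A eliminated.
Round 4: B 31, D 32. D has a majority (≥32).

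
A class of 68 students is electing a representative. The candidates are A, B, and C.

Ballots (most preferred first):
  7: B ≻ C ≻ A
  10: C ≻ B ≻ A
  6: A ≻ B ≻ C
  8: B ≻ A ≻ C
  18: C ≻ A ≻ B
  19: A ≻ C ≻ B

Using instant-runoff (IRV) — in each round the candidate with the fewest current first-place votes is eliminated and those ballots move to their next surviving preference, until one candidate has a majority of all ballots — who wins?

Round 1: A 25, B 15, C 28. B eliminated.
Round 2: A 33, C 35. C has a majority (≥35).

C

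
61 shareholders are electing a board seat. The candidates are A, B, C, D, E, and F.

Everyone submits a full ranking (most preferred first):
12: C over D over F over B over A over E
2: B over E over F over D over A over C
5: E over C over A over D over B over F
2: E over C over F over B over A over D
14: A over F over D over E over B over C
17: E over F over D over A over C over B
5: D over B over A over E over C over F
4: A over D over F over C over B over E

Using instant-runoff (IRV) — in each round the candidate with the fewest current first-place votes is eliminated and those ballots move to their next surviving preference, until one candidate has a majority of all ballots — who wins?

A

Round 1: A 18, B 2, C 12, D 5, E 24, F 0. F eliminated.
Round 2: A 18, B 2, C 12, D 5, E 24. B eliminated.
Round 3: A 18, C 12, D 5, E 26. D eliminated.
Round 4: A 23, C 12, E 26. C eliminated.
Round 5: A 35, E 26. A has a majority (≥31).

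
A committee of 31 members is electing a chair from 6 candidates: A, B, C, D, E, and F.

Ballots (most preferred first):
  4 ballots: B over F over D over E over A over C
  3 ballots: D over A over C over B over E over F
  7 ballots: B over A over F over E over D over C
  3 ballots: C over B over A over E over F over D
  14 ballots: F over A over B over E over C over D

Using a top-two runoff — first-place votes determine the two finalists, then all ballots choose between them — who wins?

B

Round 1 first-place votes: A 0, B 11, C 3, D 3, E 0, F 14. F and B advance.
Runoff: F is ranked above B on 14 ballots, B above F on 17.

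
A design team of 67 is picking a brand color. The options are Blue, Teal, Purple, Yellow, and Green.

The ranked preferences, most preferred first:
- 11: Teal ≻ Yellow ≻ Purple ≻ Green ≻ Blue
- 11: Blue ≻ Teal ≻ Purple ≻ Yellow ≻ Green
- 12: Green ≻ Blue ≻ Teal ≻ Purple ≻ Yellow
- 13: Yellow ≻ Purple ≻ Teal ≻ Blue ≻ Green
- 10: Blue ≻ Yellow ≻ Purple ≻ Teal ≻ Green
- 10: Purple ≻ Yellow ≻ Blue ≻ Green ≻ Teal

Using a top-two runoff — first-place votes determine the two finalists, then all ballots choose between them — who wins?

Round 1 first-place votes: Blue 21, Teal 11, Purple 10, Yellow 13, Green 12. Blue and Yellow advance.
Runoff: Blue is ranked above Yellow on 33 ballots, Yellow above Blue on 34.

Yellow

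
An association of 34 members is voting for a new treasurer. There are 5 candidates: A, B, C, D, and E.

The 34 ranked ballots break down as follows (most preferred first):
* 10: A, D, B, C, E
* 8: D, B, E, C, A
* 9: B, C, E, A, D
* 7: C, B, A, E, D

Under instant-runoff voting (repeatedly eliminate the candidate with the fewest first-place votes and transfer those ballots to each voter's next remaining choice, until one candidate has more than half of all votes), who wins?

Round 1: A 10, B 9, C 7, D 8, E 0. E eliminated.
Round 2: A 10, B 9, C 7, D 8. C eliminated.
Round 3: A 10, B 16, D 8. D eliminated.
Round 4: A 10, B 24. B has a majority (≥18).

B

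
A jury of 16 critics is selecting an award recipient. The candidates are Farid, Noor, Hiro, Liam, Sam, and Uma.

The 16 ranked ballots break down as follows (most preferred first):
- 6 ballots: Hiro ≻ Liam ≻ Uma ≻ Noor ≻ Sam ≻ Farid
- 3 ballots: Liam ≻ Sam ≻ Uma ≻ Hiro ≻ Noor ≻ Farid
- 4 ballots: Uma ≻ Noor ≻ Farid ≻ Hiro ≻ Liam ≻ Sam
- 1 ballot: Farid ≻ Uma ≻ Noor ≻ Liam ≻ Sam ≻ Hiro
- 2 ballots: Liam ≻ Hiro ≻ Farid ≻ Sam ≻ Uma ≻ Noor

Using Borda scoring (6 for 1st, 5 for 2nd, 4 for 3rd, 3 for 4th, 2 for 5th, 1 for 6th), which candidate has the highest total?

Liam

Farid: 6×1 + 3×1 + 4×4 + 1×6 + 2×4 = 39
Noor: 6×3 + 3×2 + 4×5 + 1×4 + 2×1 = 50
Hiro: 6×6 + 3×3 + 4×3 + 1×1 + 2×5 = 68
Liam: 6×5 + 3×6 + 4×2 + 1×3 + 2×6 = 71
Sam: 6×2 + 3×5 + 4×1 + 1×2 + 2×3 = 39
Uma: 6×4 + 3×4 + 4×6 + 1×5 + 2×2 = 69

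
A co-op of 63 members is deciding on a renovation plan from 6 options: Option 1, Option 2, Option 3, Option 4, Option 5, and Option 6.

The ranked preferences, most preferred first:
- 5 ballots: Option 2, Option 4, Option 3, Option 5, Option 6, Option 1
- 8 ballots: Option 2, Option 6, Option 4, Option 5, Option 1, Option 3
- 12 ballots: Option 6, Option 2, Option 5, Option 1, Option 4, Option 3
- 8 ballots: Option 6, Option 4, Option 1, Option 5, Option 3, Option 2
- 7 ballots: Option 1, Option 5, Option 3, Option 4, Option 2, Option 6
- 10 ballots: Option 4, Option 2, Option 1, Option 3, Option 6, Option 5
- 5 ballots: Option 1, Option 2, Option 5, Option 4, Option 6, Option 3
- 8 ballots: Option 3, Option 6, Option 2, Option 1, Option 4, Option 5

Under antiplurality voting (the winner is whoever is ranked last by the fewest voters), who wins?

Option 4

Last-place votes: Option 1 5, Option 2 8, Option 3 25, Option 4 0, Option 5 18, Option 6 7.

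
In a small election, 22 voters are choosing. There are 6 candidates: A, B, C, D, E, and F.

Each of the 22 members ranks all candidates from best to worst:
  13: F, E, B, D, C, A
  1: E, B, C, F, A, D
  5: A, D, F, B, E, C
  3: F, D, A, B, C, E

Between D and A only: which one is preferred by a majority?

D is ranked above A on 16 ballots; A above D on 6.

D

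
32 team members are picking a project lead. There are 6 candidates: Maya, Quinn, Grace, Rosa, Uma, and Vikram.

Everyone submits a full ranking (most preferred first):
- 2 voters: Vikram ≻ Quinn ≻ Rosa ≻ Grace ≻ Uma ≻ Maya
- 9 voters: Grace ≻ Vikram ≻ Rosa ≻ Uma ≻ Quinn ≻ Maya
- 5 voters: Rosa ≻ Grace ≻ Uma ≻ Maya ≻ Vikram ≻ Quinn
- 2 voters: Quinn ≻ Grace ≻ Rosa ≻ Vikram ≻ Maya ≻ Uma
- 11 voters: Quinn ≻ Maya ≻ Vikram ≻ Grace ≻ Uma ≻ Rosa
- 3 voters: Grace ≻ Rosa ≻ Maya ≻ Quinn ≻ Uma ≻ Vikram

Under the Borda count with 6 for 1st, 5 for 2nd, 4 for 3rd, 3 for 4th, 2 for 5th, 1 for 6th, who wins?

Maya: 2×1 + 9×1 + 5×3 + 2×2 + 11×5 + 3×4 = 97
Quinn: 2×5 + 9×2 + 5×1 + 2×6 + 11×6 + 3×3 = 120
Grace: 2×3 + 9×6 + 5×5 + 2×5 + 11×3 + 3×6 = 146
Rosa: 2×4 + 9×4 + 5×6 + 2×4 + 11×1 + 3×5 = 108
Uma: 2×2 + 9×3 + 5×4 + 2×1 + 11×2 + 3×2 = 81
Vikram: 2×6 + 9×5 + 5×2 + 2×3 + 11×4 + 3×1 = 120

Grace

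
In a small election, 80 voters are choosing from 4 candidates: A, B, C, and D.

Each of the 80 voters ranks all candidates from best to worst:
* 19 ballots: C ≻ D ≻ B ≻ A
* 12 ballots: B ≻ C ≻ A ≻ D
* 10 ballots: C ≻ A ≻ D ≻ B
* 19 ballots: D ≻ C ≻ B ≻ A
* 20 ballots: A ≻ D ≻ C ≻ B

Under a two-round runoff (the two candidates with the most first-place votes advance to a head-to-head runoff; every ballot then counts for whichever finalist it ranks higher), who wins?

C

Round 1 first-place votes: A 20, B 12, C 29, D 19. C and A advance.
Runoff: C is ranked above A on 60 ballots, A above C on 20.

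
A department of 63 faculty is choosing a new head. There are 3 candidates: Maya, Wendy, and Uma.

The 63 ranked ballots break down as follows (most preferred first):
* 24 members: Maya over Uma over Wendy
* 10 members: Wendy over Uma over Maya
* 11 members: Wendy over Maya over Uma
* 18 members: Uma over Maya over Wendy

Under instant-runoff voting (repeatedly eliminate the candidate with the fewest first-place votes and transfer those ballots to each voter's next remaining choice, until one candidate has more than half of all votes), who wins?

Maya

Round 1: Maya 24, Wendy 21, Uma 18. Uma eliminated.
Round 2: Maya 42, Wendy 21. Maya has a majority (≥32).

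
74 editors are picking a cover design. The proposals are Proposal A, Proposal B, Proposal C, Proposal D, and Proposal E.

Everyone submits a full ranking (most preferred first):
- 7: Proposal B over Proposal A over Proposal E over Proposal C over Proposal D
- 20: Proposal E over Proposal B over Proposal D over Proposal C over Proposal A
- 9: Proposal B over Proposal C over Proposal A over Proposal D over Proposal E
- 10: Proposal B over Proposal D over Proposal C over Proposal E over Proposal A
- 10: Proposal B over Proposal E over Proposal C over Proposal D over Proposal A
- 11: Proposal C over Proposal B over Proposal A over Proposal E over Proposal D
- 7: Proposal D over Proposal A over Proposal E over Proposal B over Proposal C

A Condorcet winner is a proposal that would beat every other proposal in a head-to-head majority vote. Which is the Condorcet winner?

Proposal B

Proposal B vs Proposal A: 67–7
Proposal B vs Proposal C: 63–11
Proposal B vs Proposal D: 67–7
Proposal B vs Proposal E: 47–27
Proposal B beats every other proposal.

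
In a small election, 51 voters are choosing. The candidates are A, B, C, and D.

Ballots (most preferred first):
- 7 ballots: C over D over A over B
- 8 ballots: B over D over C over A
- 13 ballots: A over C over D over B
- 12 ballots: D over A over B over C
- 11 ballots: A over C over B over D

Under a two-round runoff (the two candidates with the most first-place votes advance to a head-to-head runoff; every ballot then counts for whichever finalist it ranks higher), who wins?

Round 1 first-place votes: A 24, B 8, C 7, D 12. A and D advance.
Runoff: A is ranked above D on 24 ballots, D above A on 27.

D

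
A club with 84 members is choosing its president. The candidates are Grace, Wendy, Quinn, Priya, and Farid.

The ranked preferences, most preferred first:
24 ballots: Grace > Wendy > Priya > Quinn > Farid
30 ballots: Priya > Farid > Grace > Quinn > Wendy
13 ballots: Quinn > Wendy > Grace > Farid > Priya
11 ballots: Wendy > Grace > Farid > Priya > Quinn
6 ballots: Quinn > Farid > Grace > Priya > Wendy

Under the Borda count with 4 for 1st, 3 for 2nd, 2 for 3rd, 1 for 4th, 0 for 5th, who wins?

Grace: 24×4 + 30×2 + 13×2 + 11×3 + 6×2 = 227
Wendy: 24×3 + 30×0 + 13×3 + 11×4 + 6×0 = 155
Quinn: 24×1 + 30×1 + 13×4 + 11×0 + 6×4 = 130
Priya: 24×2 + 30×4 + 13×0 + 11×1 + 6×1 = 185
Farid: 24×0 + 30×3 + 13×1 + 11×2 + 6×3 = 143

Grace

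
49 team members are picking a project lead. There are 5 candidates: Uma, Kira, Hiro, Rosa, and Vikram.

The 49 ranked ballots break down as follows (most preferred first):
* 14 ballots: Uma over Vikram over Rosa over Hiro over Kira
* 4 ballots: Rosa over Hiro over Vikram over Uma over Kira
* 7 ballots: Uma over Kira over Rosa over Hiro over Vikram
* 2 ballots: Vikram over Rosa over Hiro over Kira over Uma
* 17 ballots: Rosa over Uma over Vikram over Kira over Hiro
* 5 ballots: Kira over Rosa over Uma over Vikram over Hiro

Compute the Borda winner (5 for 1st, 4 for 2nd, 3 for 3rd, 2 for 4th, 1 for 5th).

Uma

Uma: 14×5 + 4×2 + 7×5 + 2×1 + 17×4 + 5×3 = 198
Kira: 14×1 + 4×1 + 7×4 + 2×2 + 17×2 + 5×5 = 109
Hiro: 14×2 + 4×4 + 7×2 + 2×3 + 17×1 + 5×1 = 86
Rosa: 14×3 + 4×5 + 7×3 + 2×4 + 17×5 + 5×4 = 196
Vikram: 14×4 + 4×3 + 7×1 + 2×5 + 17×3 + 5×2 = 146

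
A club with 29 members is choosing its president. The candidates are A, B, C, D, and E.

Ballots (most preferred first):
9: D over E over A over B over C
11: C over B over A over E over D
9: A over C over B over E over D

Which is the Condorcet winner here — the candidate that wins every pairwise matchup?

A vs B: 18–11
A vs C: 18–11
A vs D: 20–9
A vs E: 20–9
A beats every other candidate.

A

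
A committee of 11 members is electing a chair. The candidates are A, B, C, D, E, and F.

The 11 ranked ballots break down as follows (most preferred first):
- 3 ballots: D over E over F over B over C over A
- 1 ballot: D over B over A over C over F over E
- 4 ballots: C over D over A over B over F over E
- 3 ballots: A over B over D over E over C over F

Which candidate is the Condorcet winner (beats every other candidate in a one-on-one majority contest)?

D vs A: 8–3
D vs B: 8–3
D vs C: 7–4
D vs E: 11–0
D vs F: 11–0
D beats every other candidate.

D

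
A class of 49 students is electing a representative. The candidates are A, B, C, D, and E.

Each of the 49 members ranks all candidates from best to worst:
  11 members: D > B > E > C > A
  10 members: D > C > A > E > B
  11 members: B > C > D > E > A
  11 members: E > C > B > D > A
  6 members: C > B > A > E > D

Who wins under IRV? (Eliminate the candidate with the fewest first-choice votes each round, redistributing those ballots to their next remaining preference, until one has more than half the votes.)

B

Round 1: A 0, B 11, C 6, D 21, E 11. A eliminated.
Round 2: B 11, C 6, D 21, E 11. C eliminated.
Round 3: B 17, D 21, E 11. E eliminated.
Round 4: B 28, D 21. B has a majority (≥25).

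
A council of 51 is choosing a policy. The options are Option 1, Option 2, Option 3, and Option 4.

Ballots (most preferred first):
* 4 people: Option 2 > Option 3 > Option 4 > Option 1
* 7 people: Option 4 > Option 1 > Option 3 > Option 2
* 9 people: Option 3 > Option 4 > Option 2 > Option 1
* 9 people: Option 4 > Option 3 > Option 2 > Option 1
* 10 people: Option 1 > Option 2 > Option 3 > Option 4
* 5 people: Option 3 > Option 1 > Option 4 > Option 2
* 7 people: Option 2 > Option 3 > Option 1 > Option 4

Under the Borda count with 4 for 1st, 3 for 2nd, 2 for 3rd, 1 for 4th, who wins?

Option 3

Option 1: 4×1 + 7×3 + 9×1 + 9×1 + 10×4 + 5×3 + 7×2 = 112
Option 2: 4×4 + 7×1 + 9×2 + 9×2 + 10×3 + 5×1 + 7×4 = 122
Option 3: 4×3 + 7×2 + 9×4 + 9×3 + 10×2 + 5×4 + 7×3 = 150
Option 4: 4×2 + 7×4 + 9×3 + 9×4 + 10×1 + 5×2 + 7×1 = 126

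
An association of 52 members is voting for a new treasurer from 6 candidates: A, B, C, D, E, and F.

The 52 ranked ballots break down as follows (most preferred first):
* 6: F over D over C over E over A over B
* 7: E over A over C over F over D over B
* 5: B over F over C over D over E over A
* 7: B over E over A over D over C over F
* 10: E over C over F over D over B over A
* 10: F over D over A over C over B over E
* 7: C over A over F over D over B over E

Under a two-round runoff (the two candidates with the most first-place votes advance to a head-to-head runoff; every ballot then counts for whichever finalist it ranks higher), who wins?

F

Round 1 first-place votes: A 0, B 12, C 7, D 0, E 17, F 16. E and F advance.
Runoff: E is ranked above F on 24 ballots, F above E on 28.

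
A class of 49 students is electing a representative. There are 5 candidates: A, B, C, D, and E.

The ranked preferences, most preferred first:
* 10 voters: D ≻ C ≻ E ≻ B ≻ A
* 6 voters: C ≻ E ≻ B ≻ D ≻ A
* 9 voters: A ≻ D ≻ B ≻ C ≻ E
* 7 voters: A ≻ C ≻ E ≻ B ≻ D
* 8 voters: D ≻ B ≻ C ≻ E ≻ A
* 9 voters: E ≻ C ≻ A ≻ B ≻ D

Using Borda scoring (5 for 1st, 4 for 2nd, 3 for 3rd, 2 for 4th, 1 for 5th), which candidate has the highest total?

A: 10×1 + 6×1 + 9×5 + 7×5 + 8×1 + 9×3 = 131
B: 10×2 + 6×3 + 9×3 + 7×2 + 8×4 + 9×2 = 129
C: 10×4 + 6×5 + 9×2 + 7×4 + 8×3 + 9×4 = 176
D: 10×5 + 6×2 + 9×4 + 7×1 + 8×5 + 9×1 = 154
E: 10×3 + 6×4 + 9×1 + 7×3 + 8×2 + 9×5 = 145

C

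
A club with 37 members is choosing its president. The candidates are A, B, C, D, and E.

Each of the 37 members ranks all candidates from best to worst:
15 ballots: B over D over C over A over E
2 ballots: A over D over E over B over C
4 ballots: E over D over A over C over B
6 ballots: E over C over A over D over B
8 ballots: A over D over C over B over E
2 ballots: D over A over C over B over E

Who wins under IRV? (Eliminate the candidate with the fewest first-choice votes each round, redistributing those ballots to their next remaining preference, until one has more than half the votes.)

Round 1: A 10, B 15, C 0, D 2, E 10. C eliminated.
Round 2: A 10, B 15, D 2, E 10. D eliminated.
Round 3: A 12, B 15, E 10. E eliminated.
Round 4: A 22, B 15. A has a majority (≥19).

A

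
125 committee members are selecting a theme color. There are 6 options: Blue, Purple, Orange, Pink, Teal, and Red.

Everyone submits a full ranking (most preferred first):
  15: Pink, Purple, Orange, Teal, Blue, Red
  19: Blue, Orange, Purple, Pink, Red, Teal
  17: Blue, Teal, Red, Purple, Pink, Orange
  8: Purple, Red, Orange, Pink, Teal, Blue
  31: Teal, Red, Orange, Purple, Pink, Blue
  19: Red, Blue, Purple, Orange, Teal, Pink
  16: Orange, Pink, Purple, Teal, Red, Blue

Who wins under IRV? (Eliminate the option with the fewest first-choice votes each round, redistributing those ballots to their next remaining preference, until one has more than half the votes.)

Orange

Round 1: Blue 36, Purple 8, Orange 16, Pink 15, Teal 31, Red 19. Purple eliminated.
Round 2: Blue 36, Orange 16, Pink 15, Teal 31, Red 27. Pink eliminated.
Round 3: Blue 36, Orange 31, Teal 31, Red 27. Red eliminated.
Round 4: Blue 55, Orange 39, Teal 31. Teal eliminated.
Round 5: Blue 55, Orange 70. Orange has a majority (≥63).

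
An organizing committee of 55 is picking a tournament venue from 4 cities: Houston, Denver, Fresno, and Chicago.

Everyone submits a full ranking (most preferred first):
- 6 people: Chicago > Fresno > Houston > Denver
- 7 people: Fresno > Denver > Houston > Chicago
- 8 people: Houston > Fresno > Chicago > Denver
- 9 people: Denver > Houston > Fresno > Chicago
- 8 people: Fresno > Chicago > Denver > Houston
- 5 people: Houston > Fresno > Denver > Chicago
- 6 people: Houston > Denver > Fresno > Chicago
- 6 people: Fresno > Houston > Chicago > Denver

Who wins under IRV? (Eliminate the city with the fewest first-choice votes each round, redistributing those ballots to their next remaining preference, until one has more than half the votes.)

Houston

Round 1: Houston 19, Denver 9, Fresno 21, Chicago 6. Chicago eliminated.
Round 2: Houston 19, Denver 9, Fresno 27. Denver eliminated.
Round 3: Houston 28, Fresno 27. Houston has a majority (≥28).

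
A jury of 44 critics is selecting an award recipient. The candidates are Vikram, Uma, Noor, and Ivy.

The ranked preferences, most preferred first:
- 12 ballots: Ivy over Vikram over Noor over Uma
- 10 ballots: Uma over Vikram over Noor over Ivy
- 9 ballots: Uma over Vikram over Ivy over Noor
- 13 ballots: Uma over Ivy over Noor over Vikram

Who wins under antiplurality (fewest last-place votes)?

Noor

Last-place votes: Vikram 13, Uma 12, Noor 9, Ivy 10.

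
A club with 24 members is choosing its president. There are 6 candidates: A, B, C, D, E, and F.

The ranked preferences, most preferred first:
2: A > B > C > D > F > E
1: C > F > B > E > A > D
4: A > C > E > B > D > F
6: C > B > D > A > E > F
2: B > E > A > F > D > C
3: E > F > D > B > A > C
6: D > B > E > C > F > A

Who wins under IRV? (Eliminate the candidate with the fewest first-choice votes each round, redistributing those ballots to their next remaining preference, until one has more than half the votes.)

Round 1: A 6, B 2, C 7, D 6, E 3, F 0. F eliminated.
Round 2: A 6, B 2, C 7, D 6, E 3. B eliminated.
Round 3: A 6, C 7, D 6, E 5. E eliminated.
Round 4: A 8, C 7, D 9. C eliminated.
Round 5: A 9, D 15. D has a majority (≥13).

D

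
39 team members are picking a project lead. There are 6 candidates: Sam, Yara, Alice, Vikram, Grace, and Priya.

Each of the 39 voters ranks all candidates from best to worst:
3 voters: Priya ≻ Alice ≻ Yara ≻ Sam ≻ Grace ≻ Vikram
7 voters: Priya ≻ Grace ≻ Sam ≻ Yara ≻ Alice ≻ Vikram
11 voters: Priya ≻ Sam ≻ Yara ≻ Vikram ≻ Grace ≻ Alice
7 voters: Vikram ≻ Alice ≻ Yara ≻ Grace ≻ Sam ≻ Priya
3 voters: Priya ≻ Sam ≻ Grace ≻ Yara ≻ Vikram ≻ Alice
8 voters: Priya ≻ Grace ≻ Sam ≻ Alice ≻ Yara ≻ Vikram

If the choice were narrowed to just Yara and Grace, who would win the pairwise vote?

Yara

Yara is ranked above Grace on 21 ballots; Grace above Yara on 18.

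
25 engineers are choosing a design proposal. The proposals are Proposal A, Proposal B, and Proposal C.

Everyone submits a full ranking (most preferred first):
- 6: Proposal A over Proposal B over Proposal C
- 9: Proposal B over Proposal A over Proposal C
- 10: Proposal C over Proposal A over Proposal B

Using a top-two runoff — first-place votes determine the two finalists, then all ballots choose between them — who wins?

Round 1 first-place votes: Proposal A 6, Proposal B 9, Proposal C 10. Proposal C and Proposal B advance.
Runoff: Proposal C is ranked above Proposal B on 10 ballots, Proposal B above Proposal C on 15.

Proposal B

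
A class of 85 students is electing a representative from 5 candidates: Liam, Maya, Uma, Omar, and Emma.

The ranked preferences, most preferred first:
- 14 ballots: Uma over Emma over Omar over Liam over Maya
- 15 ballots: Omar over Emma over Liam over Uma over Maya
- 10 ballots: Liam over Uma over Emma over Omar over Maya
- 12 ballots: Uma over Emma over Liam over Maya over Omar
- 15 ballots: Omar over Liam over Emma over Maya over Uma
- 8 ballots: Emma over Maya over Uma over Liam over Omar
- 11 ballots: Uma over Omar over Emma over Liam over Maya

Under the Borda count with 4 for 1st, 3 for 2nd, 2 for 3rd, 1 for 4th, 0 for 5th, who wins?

Emma

Liam: 14×1 + 15×2 + 10×4 + 12×2 + 15×3 + 8×1 + 11×1 = 172
Maya: 14×0 + 15×0 + 10×0 + 12×1 + 15×1 + 8×3 + 11×0 = 51
Uma: 14×4 + 15×1 + 10×3 + 12×4 + 15×0 + 8×2 + 11×4 = 209
Omar: 14×2 + 15×4 + 10×1 + 12×0 + 15×4 + 8×0 + 11×3 = 191
Emma: 14×3 + 15×3 + 10×2 + 12×3 + 15×2 + 8×4 + 11×2 = 227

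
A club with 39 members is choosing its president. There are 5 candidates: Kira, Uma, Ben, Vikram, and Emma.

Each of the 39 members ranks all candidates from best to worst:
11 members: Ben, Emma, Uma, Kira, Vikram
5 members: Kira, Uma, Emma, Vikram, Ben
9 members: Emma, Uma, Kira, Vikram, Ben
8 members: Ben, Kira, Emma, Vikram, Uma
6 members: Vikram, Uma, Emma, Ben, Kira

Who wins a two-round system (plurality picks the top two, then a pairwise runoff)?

Round 1 first-place votes: Kira 5, Uma 0, Ben 19, Vikram 6, Emma 9. Ben and Emma advance.
Runoff: Ben is ranked above Emma on 19 ballots, Emma above Ben on 20.

Emma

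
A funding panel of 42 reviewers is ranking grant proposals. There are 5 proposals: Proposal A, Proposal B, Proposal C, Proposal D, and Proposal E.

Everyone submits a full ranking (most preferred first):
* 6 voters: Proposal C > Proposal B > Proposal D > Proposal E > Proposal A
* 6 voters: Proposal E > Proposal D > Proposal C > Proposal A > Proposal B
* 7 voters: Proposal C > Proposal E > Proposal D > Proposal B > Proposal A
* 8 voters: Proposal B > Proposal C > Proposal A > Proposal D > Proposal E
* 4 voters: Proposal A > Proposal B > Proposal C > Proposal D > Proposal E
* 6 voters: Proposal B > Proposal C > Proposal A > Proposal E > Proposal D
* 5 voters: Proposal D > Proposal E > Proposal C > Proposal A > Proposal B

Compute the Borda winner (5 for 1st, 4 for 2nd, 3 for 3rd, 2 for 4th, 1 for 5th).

Proposal C

Proposal A: 6×1 + 6×2 + 7×1 + 8×3 + 4×5 + 6×3 + 5×2 = 97
Proposal B: 6×4 + 6×1 + 7×2 + 8×5 + 4×4 + 6×5 + 5×1 = 135
Proposal C: 6×5 + 6×3 + 7×5 + 8×4 + 4×3 + 6×4 + 5×3 = 166
Proposal D: 6×3 + 6×4 + 7×3 + 8×2 + 4×2 + 6×1 + 5×5 = 118
Proposal E: 6×2 + 6×5 + 7×4 + 8×1 + 4×1 + 6×2 + 5×4 = 114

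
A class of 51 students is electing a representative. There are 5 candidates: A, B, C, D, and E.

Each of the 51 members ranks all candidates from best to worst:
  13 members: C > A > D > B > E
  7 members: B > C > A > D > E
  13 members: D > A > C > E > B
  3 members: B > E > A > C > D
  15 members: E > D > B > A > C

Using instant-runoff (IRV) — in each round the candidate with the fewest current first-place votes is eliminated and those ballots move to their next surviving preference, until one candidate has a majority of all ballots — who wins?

C

Round 1: A 0, B 10, C 13, D 13, E 15. A eliminated.
Round 2: B 10, C 13, D 13, E 15. B eliminated.
Round 3: C 20, D 13, E 18. D eliminated.
Round 4: C 33, E 18. C has a majority (≥26).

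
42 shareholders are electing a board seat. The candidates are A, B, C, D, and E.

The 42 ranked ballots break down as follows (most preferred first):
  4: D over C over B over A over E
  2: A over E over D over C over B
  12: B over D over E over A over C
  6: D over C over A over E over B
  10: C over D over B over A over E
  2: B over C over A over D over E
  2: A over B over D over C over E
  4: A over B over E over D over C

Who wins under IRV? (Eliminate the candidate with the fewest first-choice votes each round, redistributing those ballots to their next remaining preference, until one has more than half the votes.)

D

Round 1: A 8, B 14, C 10, D 10, E 0. E eliminated.
Round 2: A 8, B 14, C 10, D 10. A eliminated.
Round 3: B 20, C 10, D 12. C eliminated.
Round 4: B 20, D 22. D has a majority (≥22).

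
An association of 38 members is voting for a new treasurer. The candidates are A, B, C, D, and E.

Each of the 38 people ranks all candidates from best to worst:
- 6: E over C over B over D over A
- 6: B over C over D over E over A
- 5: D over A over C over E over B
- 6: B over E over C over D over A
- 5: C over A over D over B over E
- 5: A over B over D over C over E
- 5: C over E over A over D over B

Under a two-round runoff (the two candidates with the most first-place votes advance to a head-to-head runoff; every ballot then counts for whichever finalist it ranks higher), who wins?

Round 1 first-place votes: A 5, B 12, C 10, D 5, E 6. B and C advance.
Runoff: B is ranked above C on 17 ballots, C above B on 21.

C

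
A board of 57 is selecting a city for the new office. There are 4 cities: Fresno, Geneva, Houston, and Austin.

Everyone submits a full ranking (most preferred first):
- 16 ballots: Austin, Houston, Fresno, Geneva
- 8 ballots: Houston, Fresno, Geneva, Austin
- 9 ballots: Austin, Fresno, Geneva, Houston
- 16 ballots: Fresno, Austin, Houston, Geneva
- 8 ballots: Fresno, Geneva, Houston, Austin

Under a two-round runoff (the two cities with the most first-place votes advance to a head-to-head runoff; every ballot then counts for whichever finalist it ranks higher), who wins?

Round 1 first-place votes: Fresno 24, Geneva 0, Houston 8, Austin 25. Austin and Fresno advance.
Runoff: Austin is ranked above Fresno on 25 ballots, Fresno above Austin on 32.

Fresno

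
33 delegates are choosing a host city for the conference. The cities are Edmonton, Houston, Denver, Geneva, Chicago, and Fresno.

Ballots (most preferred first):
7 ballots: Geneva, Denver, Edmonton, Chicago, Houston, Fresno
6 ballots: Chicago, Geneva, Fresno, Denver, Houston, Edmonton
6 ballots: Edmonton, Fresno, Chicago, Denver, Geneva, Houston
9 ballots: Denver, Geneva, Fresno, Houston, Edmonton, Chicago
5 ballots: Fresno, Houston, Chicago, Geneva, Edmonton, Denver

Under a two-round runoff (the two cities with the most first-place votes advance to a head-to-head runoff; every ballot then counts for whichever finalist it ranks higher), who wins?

Geneva

Round 1 first-place votes: Edmonton 6, Houston 0, Denver 9, Geneva 7, Chicago 6, Fresno 5. Denver and Geneva advance.
Runoff: Denver is ranked above Geneva on 15 ballots, Geneva above Denver on 18.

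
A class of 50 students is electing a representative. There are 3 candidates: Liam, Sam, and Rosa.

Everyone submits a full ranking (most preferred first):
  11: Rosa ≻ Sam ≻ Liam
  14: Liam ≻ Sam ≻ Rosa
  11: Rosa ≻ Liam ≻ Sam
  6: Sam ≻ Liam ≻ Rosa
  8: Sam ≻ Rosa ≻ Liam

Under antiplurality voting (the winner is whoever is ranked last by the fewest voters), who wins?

Sam

Last-place votes: Liam 19, Sam 11, Rosa 20.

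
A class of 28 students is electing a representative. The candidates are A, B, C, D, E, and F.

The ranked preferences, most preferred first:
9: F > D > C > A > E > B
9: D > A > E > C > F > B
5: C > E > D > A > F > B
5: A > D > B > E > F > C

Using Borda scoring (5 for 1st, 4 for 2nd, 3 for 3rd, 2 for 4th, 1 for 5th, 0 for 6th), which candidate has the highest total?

D

A: 9×2 + 9×4 + 5×2 + 5×5 = 89
B: 9×0 + 9×0 + 5×0 + 5×3 = 15
C: 9×3 + 9×2 + 5×5 + 5×0 = 70
D: 9×4 + 9×5 + 5×3 + 5×4 = 116
E: 9×1 + 9×3 + 5×4 + 5×2 = 66
F: 9×5 + 9×1 + 5×1 + 5×1 = 64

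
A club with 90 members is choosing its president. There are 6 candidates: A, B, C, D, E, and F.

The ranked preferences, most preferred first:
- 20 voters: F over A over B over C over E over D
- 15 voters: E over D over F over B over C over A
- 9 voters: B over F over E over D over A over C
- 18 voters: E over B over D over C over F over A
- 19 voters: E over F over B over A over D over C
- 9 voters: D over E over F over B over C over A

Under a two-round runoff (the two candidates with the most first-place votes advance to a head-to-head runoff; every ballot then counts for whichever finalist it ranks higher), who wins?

E

Round 1 first-place votes: A 0, B 9, C 0, D 9, E 52, F 20. E and F advance.
Runoff: E is ranked above F on 61 ballots, F above E on 29.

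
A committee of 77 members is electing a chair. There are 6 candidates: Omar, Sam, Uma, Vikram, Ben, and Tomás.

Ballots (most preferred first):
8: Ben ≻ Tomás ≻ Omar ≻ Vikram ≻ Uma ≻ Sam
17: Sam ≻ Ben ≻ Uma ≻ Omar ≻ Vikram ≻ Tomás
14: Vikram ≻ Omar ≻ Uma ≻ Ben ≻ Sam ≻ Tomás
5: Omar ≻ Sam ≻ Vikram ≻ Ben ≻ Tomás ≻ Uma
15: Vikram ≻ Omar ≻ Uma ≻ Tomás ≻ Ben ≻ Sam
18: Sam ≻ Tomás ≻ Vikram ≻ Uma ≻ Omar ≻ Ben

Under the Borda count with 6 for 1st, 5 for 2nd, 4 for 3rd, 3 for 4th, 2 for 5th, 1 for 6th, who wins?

Vikram

Omar: 8×4 + 17×3 + 14×5 + 5×6 + 15×5 + 18×2 = 294
Sam: 8×1 + 17×6 + 14×2 + 5×5 + 15×1 + 18×6 = 286
Uma: 8×2 + 17×4 + 14×4 + 5×1 + 15×4 + 18×3 = 259
Vikram: 8×3 + 17×2 + 14×6 + 5×4 + 15×6 + 18×4 = 324
Ben: 8×6 + 17×5 + 14×3 + 5×3 + 15×2 + 18×1 = 238
Tomás: 8×5 + 17×1 + 14×1 + 5×2 + 15×3 + 18×5 = 216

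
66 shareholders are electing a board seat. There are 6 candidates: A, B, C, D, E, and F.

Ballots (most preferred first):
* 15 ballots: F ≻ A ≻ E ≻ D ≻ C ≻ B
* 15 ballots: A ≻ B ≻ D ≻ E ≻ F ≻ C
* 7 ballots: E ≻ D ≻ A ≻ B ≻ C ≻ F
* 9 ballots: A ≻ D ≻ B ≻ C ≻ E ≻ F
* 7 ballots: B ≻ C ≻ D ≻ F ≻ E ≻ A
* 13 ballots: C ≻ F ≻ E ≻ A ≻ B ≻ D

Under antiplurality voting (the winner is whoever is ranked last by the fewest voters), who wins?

E

Last-place votes: A 7, B 15, C 15, D 13, E 0, F 16.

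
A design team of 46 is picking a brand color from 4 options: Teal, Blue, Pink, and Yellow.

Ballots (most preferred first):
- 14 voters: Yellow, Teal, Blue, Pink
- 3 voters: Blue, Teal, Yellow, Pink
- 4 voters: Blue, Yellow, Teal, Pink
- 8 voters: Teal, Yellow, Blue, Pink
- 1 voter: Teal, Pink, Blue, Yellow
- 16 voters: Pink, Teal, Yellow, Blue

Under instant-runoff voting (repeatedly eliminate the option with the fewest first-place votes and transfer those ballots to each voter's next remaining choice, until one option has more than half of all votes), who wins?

Round 1: Teal 9, Blue 7, Pink 16, Yellow 14. Blue eliminated.
Round 2: Teal 12, Pink 16, Yellow 18. Teal eliminated.
Round 3: Pink 17, Yellow 29. Yellow has a majority (≥24).

Yellow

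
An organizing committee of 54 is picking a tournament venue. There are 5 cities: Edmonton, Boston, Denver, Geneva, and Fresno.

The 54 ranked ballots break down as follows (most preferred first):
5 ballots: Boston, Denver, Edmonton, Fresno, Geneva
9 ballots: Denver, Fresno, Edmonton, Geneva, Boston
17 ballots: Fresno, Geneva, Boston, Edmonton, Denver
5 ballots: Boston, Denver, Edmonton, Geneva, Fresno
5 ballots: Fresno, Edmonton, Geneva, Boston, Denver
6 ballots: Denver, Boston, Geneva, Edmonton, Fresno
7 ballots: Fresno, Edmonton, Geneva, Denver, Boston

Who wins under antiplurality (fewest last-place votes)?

Last-place votes: Edmonton 0, Boston 16, Denver 22, Geneva 5, Fresno 11.

Edmonton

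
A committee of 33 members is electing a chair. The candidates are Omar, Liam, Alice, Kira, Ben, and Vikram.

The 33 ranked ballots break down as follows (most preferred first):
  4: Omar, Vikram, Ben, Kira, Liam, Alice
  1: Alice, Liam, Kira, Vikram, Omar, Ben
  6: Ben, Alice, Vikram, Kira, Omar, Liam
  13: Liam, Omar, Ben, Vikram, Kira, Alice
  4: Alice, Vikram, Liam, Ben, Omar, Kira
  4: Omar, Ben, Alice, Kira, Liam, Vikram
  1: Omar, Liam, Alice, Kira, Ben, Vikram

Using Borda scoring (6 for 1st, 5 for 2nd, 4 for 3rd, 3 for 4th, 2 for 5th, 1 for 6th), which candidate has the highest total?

Omar

Omar: 4×6 + 1×2 + 6×2 + 13×5 + 4×2 + 4×6 + 1×6 = 141
Liam: 4×2 + 1×5 + 6×1 + 13×6 + 4×4 + 4×2 + 1×5 = 126
Alice: 4×1 + 1×6 + 6×5 + 13×1 + 4×6 + 4×4 + 1×4 = 97
Kira: 4×3 + 1×4 + 6×3 + 13×2 + 4×1 + 4×3 + 1×3 = 79
Ben: 4×4 + 1×1 + 6×6 + 13×4 + 4×3 + 4×5 + 1×2 = 139
Vikram: 4×5 + 1×3 + 6×4 + 13×3 + 4×5 + 4×1 + 1×1 = 111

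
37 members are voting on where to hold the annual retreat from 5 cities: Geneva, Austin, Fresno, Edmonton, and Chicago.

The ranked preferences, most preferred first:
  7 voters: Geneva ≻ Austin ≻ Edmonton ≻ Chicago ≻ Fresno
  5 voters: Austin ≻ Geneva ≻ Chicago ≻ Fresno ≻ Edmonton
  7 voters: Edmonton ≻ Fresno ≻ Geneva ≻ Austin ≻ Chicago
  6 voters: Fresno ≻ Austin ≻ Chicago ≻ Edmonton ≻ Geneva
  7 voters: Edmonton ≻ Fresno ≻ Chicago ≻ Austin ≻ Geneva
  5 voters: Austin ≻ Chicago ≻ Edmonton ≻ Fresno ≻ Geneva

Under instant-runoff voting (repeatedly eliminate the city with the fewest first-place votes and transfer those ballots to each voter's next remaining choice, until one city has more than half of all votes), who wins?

Austin

Round 1: Geneva 7, Austin 10, Fresno 6, Edmonton 14, Chicago 0. Chicago eliminated.
Round 2: Geneva 7, Austin 10, Fresno 6, Edmonton 14. Fresno eliminated.
Round 3: Geneva 7, Austin 16, Edmonton 14. Geneva eliminated.
Round 4: Austin 23, Edmonton 14. Austin has a majority (≥19).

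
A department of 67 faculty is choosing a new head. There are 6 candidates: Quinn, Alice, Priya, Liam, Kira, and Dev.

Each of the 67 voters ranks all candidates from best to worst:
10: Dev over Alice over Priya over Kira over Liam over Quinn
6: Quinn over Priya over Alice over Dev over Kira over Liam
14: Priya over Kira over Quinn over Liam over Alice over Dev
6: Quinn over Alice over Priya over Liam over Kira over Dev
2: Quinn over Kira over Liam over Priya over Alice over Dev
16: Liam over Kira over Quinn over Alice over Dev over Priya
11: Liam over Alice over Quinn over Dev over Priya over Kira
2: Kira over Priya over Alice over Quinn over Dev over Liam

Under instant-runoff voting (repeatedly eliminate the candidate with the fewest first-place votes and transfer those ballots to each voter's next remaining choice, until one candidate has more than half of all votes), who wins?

Priya

Round 1: Quinn 14, Alice 0, Priya 14, Liam 27, Kira 2, Dev 10. Alice eliminated.
Round 2: Quinn 14, Priya 14, Liam 27, Kira 2, Dev 10. Kira eliminated.
Round 3: Quinn 14, Priya 16, Liam 27, Dev 10. Dev eliminated.
Round 4: Quinn 14, Priya 26, Liam 27. Quinn eliminated.
Round 5: Priya 38, Liam 29. Priya has a majority (≥34).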